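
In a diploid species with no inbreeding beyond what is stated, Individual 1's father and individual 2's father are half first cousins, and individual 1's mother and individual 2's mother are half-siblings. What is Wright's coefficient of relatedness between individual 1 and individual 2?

With two independent routes of shared ancestry, r is the sum of the two contributions.
Individual 1 and individual 2 are related in two ways: half second cousins through their fathers (r = 1/64) and half first cousins through their mothers (r = 1/16).
r = 1/64 + 1/16 = 5/64 = 0.078125.

0.078125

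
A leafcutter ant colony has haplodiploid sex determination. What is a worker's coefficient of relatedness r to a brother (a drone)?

Her haploid brother carries none of their father's genes and a random half of their mother's genome; that half matches the maternal half of her own genome with probability 1/2: r = 1/2 · 1/2 = 1/4.

0.25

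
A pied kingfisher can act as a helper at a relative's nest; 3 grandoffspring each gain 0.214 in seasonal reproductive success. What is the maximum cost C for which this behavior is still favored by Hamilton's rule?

r to a grandoffspring = 0.25 (two parent–offspring links: r = (1/2)^2 = 1/4).
Hamilton's rule: n·r·B > C, so the trait is favored while C < n·r·B = 3·0.25·0.214 = 0.1605.

0.1605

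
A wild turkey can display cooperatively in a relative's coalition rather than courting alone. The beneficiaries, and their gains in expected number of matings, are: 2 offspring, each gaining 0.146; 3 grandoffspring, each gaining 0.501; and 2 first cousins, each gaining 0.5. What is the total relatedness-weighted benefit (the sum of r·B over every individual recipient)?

0.64675

r to an offspring = 1/2 (one parent–offspring link: r = (1/2)^1 = 1/2).
r to a grandoffspring = 0.25 (two parent–offspring links: r = (1/2)^2 = 1/4).
r to a first cousin = 0.125 (first cousins share one grandparent pair — two paths of length 4: r = 2·(1/2)^4 = 1/8).
Summing one r·B term per recipient: 2·0.5·0.146 + 3·0.25·0.501 + 2·0.125·0.5 = 0.64675.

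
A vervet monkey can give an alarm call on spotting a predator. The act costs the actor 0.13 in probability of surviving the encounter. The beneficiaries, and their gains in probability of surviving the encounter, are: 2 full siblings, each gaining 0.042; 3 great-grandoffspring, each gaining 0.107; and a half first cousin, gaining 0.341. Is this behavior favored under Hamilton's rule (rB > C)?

No

Hamilton's rule: the trait is favored when the sum of r·B over every recipient exceeds the actor's cost C.
r to a full sibling = 0.5 (full sibs share both parents — two paths of length 2: r = 2·(1/2)^2 = 1/2).
r to a great-grandoffspring = 0.125 (three parent–offspring links: r = (1/2)^3 = 1/8).
r to a half first cousin = 1/16 (half first cousins share one grandparent — one path of length 4: r = (1/2)^4 = 1/16).
Summing one r·B term per recipient: 2·0.5·0.042 + 3·0.125·0.107 + 1·0.0625·0.341 = 0.1034375.
0.1034375 < 0.13: the indirect benefit is less than the cost.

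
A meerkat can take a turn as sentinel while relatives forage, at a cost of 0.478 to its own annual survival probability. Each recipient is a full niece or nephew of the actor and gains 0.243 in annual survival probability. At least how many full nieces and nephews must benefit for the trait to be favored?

8

r to a full niece or nephew = 0.25 (full aunt/uncle↔niece/nephew: two paths of length 3 through the shared grandparent pair: r = 2·(1/2)^3 = 1/4).
Hamilton's rule: n·r·B > C  ⇒  n > C/(r·B) = 0.478/(0.25·0.243) = 7.868.
The smallest integer exceeding 7.868 is 8.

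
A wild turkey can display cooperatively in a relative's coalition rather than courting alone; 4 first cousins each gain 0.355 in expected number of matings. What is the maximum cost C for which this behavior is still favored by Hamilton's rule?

r to a first cousin = 1/8 (first cousins share one grandparent pair — two paths of length 4: r = 2·(1/2)^4 = 1/8).
Hamilton's rule: n·r·B > C, so the trait is favored while C < n·r·B = 4·0.125·0.355 = 0.1775.

0.1775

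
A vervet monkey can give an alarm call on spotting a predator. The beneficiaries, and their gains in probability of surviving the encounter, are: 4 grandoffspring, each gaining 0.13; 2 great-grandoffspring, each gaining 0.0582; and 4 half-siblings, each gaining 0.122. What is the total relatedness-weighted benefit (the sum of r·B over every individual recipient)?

0.26655

r to a grandoffspring = 1/4 (two parent–offspring links: r = (1/2)^2 = 1/4).
r to a great-grandoffspring = 0.125 (three parent–offspring links: r = (1/2)^3 = 1/8).
r to a half-sibling = 0.25 (half-sibs share one parent — one path of length 2: r = (1/2)^2 = 1/4).
Summing one r·B term per recipient: 4·0.25·0.13 + 2·0.125·0.0582 + 4·0.25·0.122 = 0.26655.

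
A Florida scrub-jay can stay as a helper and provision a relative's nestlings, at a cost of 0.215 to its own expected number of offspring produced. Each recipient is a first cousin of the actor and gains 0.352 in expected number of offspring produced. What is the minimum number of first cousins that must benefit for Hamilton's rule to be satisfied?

r to a first cousin = 1/8 (first cousins share one grandparent pair — two paths of length 4: r = 2·(1/2)^4 = 1/8).
Hamilton's rule: n·r·B > C  ⇒  n > C/(r·B) = 0.215/(0.125·0.352) = 4.886.
The smallest integer exceeding 4.886 is 5.

5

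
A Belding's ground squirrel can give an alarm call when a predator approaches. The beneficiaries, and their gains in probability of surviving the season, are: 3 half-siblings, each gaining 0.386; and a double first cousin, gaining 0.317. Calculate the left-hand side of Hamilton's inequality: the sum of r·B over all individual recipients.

0.36875

r to a half-sibling = 0.25 (half-sibs share one parent — one path of length 2: r = (1/2)^2 = 1/4).
r to a double first cousin = 0.25 (double first cousins share both grandparent pairs — four paths of length 4: r = 4·(1/2)^4 = 1/4).
Summing one r·B term per recipient: 3·0.25·0.386 + 1·0.25·0.317 = 0.36875.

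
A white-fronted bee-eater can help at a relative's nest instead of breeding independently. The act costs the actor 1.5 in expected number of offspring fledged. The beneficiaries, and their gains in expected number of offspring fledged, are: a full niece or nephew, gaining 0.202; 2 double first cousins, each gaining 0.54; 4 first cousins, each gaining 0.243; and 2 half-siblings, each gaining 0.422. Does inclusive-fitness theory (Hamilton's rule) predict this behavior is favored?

No

Hamilton's rule: the trait is favored when the sum of r·B over every recipient exceeds the actor's cost C.
r to a full niece or nephew = 0.25 (full aunt/uncle↔niece/nephew: two paths of length 3 through the shared grandparent pair: r = 2·(1/2)^3 = 1/4).
r to a double first cousin = 0.25 (double first cousins share both grandparent pairs — four paths of length 4: r = 4·(1/2)^4 = 1/4).
r to a first cousin = 1/8 (first cousins share one grandparent pair — two paths of length 4: r = 2·(1/2)^4 = 1/8).
r to a half-sibling = 0.25 (half-sibs share one parent — one path of length 2: r = (1/2)^2 = 1/4).
Summing one r·B term per recipient: 1·0.25·0.202 + 2·0.25·0.54 + 4·0.125·0.243 + 2·0.25·0.422 = 0.653.
0.653 < 1.5: the indirect benefit is less than the cost.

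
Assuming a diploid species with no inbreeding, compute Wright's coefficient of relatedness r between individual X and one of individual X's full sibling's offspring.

Each parent–offspring link contributes a factor of 1/2, and independent paths through distinct common ancestors add.
Full aunt/uncle↔niece/nephew: two paths of length 3 through the shared grandparent pair: r = 2·(1/2)^3 = 1/4.

0.25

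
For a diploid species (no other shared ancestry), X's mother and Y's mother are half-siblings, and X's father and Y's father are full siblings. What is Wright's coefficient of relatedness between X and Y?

0.1875

With two independent routes of shared ancestry, r is the sum of the two contributions.
X and Y are related in two ways: half first cousins through their mothers (r = 1/16) and first cousins through their fathers (r = 1/8).
r = 1/16 + 1/8 = 3/16 = 0.1875.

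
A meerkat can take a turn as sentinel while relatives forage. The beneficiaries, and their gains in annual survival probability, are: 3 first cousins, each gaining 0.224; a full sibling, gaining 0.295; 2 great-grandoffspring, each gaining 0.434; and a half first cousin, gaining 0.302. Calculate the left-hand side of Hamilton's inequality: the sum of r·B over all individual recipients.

0.358875

r to a first cousin = 1/8 (first cousins share one grandparent pair — two paths of length 4: r = 2·(1/2)^4 = 1/8).
r to a full sibling = 0.5 (full sibs share both parents — two paths of length 2: r = 2·(1/2)^2 = 1/2).
r to a great-grandoffspring = 0.125 (three parent–offspring links: r = (1/2)^3 = 1/8).
r to a half first cousin = 1/16 (half first cousins share one grandparent — one path of length 4: r = (1/2)^4 = 1/16).
Summing one r·B term per recipient: 3·0.125·0.224 + 1·0.5·0.295 + 2·0.125·0.434 + 1·0.0625·0.302 = 0.358875.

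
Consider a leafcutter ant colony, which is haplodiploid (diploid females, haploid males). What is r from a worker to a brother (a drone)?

Her haploid brother carries none of their father's genes and a random half of their mother's genome; that half matches the maternal half of her own genome with probability 1/2: r = 1/2 · 1/2 = 1/4.

0.25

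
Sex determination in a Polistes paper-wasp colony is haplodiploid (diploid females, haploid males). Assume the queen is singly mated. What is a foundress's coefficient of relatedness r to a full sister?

Haplodiploid full sisters inherit their father's entire haploid genome identically (contributing 1/2) and on average half of their mother's contribution (1/2 · 1/2 = 1/4); r = 1/2 + 1/4 = 3/4.

0.75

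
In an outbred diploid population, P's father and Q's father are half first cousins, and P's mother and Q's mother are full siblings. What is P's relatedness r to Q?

0.140625

Relatedness sums over independent paths through distinct common ancestors.
P and Q are related in two ways: half second cousins through their fathers (r = 1/64) and first cousins through their mothers (r = 1/8).
r = 1/64 + 1/8 = 9/64 = 0.140625.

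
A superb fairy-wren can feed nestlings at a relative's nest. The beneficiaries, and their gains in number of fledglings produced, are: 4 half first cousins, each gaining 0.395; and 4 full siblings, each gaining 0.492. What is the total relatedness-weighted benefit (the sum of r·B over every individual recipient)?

1.08275

r to a half first cousin = 0.0625 (half first cousins share one grandparent — one path of length 4: r = (1/2)^4 = 1/16).
r to a full sibling = 1/2 (full sibs share both parents — two paths of length 2: r = 2·(1/2)^2 = 1/2).
Summing one r·B term per recipient: 4·0.0625·0.395 + 4·0.5·0.492 = 1.08275.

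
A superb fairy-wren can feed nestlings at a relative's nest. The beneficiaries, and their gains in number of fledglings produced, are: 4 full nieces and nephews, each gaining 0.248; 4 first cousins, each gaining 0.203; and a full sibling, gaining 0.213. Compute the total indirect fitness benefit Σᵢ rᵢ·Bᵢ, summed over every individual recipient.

0.456

r to a full niece or nephew = 1/4 (full aunt/uncle↔niece/nephew: two paths of length 3 through the shared grandparent pair: r = 2·(1/2)^3 = 1/4).
r to a first cousin = 0.125 (first cousins share one grandparent pair — two paths of length 4: r = 2·(1/2)^4 = 1/8).
r to a full sibling = 1/2 (full sibs share both parents — two paths of length 2: r = 2·(1/2)^2 = 1/2).
Summing one r·B term per recipient: 4·0.25·0.248 + 4·0.125·0.203 + 1·0.5·0.213 = 0.456.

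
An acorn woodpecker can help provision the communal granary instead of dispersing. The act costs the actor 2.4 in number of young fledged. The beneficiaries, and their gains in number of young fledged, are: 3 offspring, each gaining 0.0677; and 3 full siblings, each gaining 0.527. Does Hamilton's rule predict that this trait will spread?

No

Hamilton's rule: the trait is favored when the sum of r·B over every recipient exceeds the actor's cost C.
r to an offspring = 1/2 (one parent–offspring link: r = (1/2)^1 = 1/2).
r to a full sibling = 1/2 (full sibs share both parents — two paths of length 2: r = 2·(1/2)^2 = 1/2).
Summing one r·B term per recipient: 3·0.5·0.0677 + 3·0.5·0.527 = 0.89205.
0.89205 < 2.4: the indirect benefit is less than the cost.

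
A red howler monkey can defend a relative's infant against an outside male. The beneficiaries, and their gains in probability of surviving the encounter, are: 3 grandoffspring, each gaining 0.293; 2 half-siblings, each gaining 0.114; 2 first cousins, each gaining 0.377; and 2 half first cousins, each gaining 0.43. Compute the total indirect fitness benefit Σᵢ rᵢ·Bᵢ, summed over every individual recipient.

0.42475

r to a grandoffspring = 1/4 (two parent–offspring links: r = (1/2)^2 = 1/4).
r to a half-sibling = 0.25 (half-sibs share one parent — one path of length 2: r = (1/2)^2 = 1/4).
r to a first cousin = 0.125 (first cousins share one grandparent pair — two paths of length 4: r = 2·(1/2)^4 = 1/8).
r to a half first cousin = 0.0625 (half first cousins share one grandparent — one path of length 4: r = (1/2)^4 = 1/16).
Summing one r·B term per recipient: 3·0.25·0.293 + 2·0.25·0.114 + 2·0.125·0.377 + 2·0.0625·0.43 = 0.42475.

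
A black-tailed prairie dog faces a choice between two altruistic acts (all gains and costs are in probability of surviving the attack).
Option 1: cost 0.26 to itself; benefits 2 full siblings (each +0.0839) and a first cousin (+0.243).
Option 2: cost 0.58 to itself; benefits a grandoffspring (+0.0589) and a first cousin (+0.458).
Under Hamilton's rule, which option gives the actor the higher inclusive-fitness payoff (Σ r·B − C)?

Option 1

Option 1: r to a full sibling = 0.5.
Option 1: r to a first cousin = 0.125.
Option 1: Σ r·B − C = (2·0.5·0.0839 + 1·0.125·0.243) − 0.26 = -0.145725.
Option 2: r to a grandoffspring = 0.25.
Option 2: r to a first cousin = 0.125.
Option 2: Σ r·B − C = (1·0.25·0.0589 + 1·0.125·0.458) − 0.58 = -0.508025.
Option 1 has the higher net inclusive-fitness payoff.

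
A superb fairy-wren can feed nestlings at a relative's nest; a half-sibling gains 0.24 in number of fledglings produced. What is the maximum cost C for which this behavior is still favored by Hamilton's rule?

0.06

r to a half-sibling = 0.25 (half-sibs share one parent — one path of length 2: r = (1/2)^2 = 1/4).
Hamilton's rule: n·r·B > C, so the trait is favored while C < n·r·B = 1·0.25·0.24 = 0.06.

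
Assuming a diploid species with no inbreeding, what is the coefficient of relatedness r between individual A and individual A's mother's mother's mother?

Each parent–offspring link contributes a factor of 1/2, and independent paths through distinct common ancestors add.
Three parent–offspring links: r = (1/2)^3 = 1/8.

0.125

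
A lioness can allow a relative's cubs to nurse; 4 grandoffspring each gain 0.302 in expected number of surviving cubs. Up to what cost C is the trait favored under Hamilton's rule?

r to a grandoffspring = 1/4 (two parent–offspring links: r = (1/2)^2 = 1/4).
Hamilton's rule: n·r·B > C, so the trait is favored while C < n·r·B = 4·0.25·0.302 = 0.302.

0.302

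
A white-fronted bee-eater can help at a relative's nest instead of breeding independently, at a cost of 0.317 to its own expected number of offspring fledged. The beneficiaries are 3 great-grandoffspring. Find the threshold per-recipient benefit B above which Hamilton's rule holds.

r to a great-grandoffspring = 0.125 (three parent–offspring links: r = (1/2)^3 = 1/8).
Hamilton's rule with n recipients of equal r: n·r·B > C, so B > C/(n·r) = 0.317/(3·0.125) = 0.8453.

0.8453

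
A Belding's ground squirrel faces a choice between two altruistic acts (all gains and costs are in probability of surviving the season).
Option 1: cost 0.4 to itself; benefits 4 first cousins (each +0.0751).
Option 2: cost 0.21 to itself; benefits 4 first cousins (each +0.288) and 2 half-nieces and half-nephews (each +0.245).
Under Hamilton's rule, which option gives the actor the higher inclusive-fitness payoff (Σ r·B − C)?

Option 2

Option 1: r to a first cousin = 0.125.
Option 1: Σ r·B − C = (4·0.125·0.0751) − 0.4 = -0.36245.
Option 2: r to a first cousin = 0.125.
Option 2: r to a half-niece or half-nephew = 0.125.
Option 2: Σ r·B − C = (4·0.125·0.288 + 2·0.125·0.245) − 0.21 = -0.00475.
Option 2 has the higher net inclusive-fitness payoff.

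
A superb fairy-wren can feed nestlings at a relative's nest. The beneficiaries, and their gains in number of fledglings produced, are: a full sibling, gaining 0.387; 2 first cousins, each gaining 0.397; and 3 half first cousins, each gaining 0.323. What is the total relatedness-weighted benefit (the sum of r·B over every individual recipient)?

0.3533125

r to a full sibling = 0.5 (full sibs share both parents — two paths of length 2: r = 2·(1/2)^2 = 1/2).
r to a first cousin = 0.125 (first cousins share one grandparent pair — two paths of length 4: r = 2·(1/2)^4 = 1/8).
r to a half first cousin = 1/16 (half first cousins share one grandparent — one path of length 4: r = (1/2)^4 = 1/16).
Summing one r·B term per recipient: 1·0.5·0.387 + 2·0.125·0.397 + 3·0.0625·0.323 = 0.3533125.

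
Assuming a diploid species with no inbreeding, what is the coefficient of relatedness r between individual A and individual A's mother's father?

0.25

Each parent–offspring link contributes a factor of 1/2, and independent paths through distinct common ancestors add.
Two parent–offspring links: r = (1/2)^2 = 1/4.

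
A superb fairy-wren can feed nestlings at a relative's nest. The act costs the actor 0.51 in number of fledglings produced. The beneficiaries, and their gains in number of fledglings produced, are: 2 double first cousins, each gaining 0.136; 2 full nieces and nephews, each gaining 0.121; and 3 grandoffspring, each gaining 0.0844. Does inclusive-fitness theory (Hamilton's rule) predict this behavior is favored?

Hamilton's rule: the trait is favored when the sum of r·B over every recipient exceeds the actor's cost C.
r to a double first cousin = 1/4 (double first cousins share both grandparent pairs — four paths of length 4: r = 4·(1/2)^4 = 1/4).
r to a full niece or nephew = 0.25 (full aunt/uncle↔niece/nephew: two paths of length 3 through the shared grandparent pair: r = 2·(1/2)^3 = 1/4).
r to a grandoffspring = 0.25 (two parent–offspring links: r = (1/2)^2 = 1/4).
Summing one r·B term per recipient: 2·0.25·0.136 + 2·0.25·0.121 + 3·0.25·0.0844 = 0.1918.
0.1918 < 0.51: the indirect benefit is less than the cost.

No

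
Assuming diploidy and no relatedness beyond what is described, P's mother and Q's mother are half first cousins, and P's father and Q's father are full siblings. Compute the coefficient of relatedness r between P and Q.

Independent pedigree routes through distinct common ancestors add.
P and Q are related in two ways: half second cousins through their mothers (r = 1/64) and first cousins through their fathers (r = 1/8).
r = 1/64 + 1/8 = 9/64 = 0.140625.

0.140625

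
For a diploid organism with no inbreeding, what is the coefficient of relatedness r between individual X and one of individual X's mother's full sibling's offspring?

0.125

Each parent–offspring link contributes a factor of 1/2, and independent paths through distinct common ancestors add.
First cousins share one grandparent pair — two paths of length 4: r = 2·(1/2)^4 = 1/8.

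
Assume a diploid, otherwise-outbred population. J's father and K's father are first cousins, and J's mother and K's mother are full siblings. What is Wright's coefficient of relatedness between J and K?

0.15625

Wright's path rule: contributions from independent ancestry routes add.
J and K are related in two ways: second cousins through their fathers (r = 1/32) and first cousins through their mothers (r = 1/8).
r = 1/32 + 1/8 = 5/32 = 0.15625.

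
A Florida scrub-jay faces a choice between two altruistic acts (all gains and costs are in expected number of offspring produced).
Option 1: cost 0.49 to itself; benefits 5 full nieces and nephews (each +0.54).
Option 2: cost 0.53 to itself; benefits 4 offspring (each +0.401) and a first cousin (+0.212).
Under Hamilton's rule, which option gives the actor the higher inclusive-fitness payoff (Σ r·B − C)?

Option 2

Option 1: r to a full niece or nephew = 0.25.
Option 1: Σ r·B − C = (5·0.25·0.54) − 0.49 = 0.185.
Option 2: r to an offspring = 0.5.
Option 2: r to a first cousin = 0.125.
Option 2: Σ r·B − C = (4·0.5·0.401 + 1·0.125·0.212) − 0.53 = 0.2985.
Option 2 has the higher net inclusive-fitness payoff.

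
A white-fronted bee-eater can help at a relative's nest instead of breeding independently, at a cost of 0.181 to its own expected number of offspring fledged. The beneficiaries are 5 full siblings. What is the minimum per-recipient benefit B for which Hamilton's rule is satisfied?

0.0724

r to a full sibling = 1/2 (full sibs share both parents — two paths of length 2: r = 2·(1/2)^2 = 1/2).
Hamilton's rule with n recipients of equal r: n·r·B > C, so B > C/(n·r) = 0.181/(5·0.5) = 0.0724.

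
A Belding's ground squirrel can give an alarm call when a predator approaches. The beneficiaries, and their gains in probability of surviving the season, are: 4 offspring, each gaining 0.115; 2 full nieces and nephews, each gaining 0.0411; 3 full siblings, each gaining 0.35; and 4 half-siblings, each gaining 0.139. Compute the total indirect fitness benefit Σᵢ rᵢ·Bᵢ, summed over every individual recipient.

0.91455

r to an offspring = 1/2 (one parent–offspring link: r = (1/2)^1 = 1/2).
r to a full niece or nephew = 1/4 (full aunt/uncle↔niece/nephew: two paths of length 3 through the shared grandparent pair: r = 2·(1/2)^3 = 1/4).
r to a full sibling = 1/2 (full sibs share both parents — two paths of length 2: r = 2·(1/2)^2 = 1/2).
r to a half-sibling = 0.25 (half-sibs share one parent — one path of length 2: r = (1/2)^2 = 1/4).
Summing one r·B term per recipient: 4·0.5·0.115 + 2·0.25·0.0411 + 3·0.5·0.35 + 4·0.25·0.139 = 0.91455.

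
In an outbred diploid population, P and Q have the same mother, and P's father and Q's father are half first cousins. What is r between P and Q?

0.265625

Wright's path rule: contributions from independent ancestry routes add.
P and Q are related in two ways: half-sibs through their shared mother (r = 1/4) and half second cousins through their fathers (r = 1/64).
r = 1/4 + 1/64 = 0.265625.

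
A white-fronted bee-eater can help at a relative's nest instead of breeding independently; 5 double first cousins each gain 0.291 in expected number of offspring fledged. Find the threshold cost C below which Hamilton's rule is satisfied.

r to a double first cousin = 0.25 (double first cousins share both grandparent pairs — four paths of length 4: r = 4·(1/2)^4 = 1/4).
Hamilton's rule: n·r·B > C, so the trait is favored while C < n·r·B = 5·0.25·0.291 = 0.36375.

0.36375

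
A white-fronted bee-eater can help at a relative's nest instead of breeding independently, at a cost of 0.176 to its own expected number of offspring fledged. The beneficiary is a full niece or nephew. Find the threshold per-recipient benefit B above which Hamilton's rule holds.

r to a full niece or nephew = 0.25 (full aunt/uncle↔niece/nephew: two paths of length 3 through the shared grandparent pair: r = 2·(1/2)^3 = 1/4).
Hamilton's rule with n recipients of equal r: n·r·B > C, so B > C/(n·r) = 0.176/(1·0.25) = 0.704.

0.704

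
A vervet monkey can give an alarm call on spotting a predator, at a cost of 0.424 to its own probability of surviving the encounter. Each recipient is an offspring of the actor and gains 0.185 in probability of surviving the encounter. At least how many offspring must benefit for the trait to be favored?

r to an offspring = 1/2 (one parent–offspring link: r = (1/2)^1 = 1/2).
Hamilton's rule: n·r·B > C  ⇒  n > C/(r·B) = 0.424/(0.5·0.185) = 4.584.
The smallest integer exceeding 4.584 is 5.

5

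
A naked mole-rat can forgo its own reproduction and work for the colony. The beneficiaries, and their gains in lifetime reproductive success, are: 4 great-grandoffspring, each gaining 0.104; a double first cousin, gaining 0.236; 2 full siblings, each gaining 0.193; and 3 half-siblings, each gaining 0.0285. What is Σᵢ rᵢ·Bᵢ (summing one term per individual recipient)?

r to a great-grandoffspring = 1/8 (three parent–offspring links: r = (1/2)^3 = 1/8).
r to a double first cousin = 0.25 (double first cousins share both grandparent pairs — four paths of length 4: r = 4·(1/2)^4 = 1/4).
r to a full sibling = 1/2 (full sibs share both parents — two paths of length 2: r = 2·(1/2)^2 = 1/2).
r to a half-sibling = 1/4 (half-sibs share one parent — one path of length 2: r = (1/2)^2 = 1/4).
Summing one r·B term per recipient: 4·0.125·0.104 + 1·0.25·0.236 + 2·0.5·0.193 + 3·0.25·0.0285 = 0.325375.

0.325375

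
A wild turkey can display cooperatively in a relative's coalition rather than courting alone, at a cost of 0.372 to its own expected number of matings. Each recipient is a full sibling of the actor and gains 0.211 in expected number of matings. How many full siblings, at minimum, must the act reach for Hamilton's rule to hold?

4

r to a full sibling = 1/2 (full sibs share both parents — two paths of length 2: r = 2·(1/2)^2 = 1/2).
Hamilton's rule: n·r·B > C  ⇒  n > C/(r·B) = 0.372/(0.5·0.211) = 3.526.
The smallest integer exceeding 3.526 is 4.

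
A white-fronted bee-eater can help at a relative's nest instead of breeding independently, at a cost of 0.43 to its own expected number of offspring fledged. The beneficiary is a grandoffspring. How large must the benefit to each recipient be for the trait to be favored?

1.72

r to a grandoffspring = 0.25 (two parent–offspring links: r = (1/2)^2 = 1/4).
Hamilton's rule with n recipients of equal r: n·r·B > C, so B > C/(n·r) = 0.43/(1·0.25) = 1.72.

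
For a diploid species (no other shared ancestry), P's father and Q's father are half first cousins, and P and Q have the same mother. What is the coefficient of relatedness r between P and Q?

0.265625

With two independent routes of shared ancestry, r is the sum of the two contributions.
P and Q are related in two ways: half second cousins through their fathers (r = 1/64) and half-sibs through their shared mother (r = 1/4).
r = 1/64 + 1/4 = 17/64 = 0.265625.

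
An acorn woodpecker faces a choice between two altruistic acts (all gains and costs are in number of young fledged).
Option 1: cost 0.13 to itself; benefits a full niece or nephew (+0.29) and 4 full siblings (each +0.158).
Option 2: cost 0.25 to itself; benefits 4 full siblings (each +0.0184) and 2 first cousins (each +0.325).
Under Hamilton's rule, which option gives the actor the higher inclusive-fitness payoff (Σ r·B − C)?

Option 1

Option 1: r to a full niece or nephew = 0.25.
Option 1: r to a full sibling = 0.5.
Option 1: Σ r·B − C = (1·0.25·0.29 + 4·0.5·0.158) − 0.13 = 0.2585.
Option 2: r to a full sibling = 0.5.
Option 2: r to a first cousin = 0.125.
Option 2: Σ r·B − C = (4·0.5·0.0184 + 2·0.125·0.325) − 0.25 = -0.13195.
Option 1 has the higher net inclusive-fitness payoff.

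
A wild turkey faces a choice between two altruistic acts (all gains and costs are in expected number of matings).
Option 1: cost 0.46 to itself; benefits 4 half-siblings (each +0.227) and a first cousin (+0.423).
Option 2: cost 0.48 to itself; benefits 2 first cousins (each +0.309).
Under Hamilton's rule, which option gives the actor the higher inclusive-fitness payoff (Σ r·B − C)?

Option 1: r to a half-sibling = 0.25.
Option 1: r to a first cousin = 0.125.
Option 1: Σ r·B − C = (4·0.25·0.227 + 1·0.125·0.423) − 0.46 = -0.180125.
Option 2: r to a first cousin = 0.125.
Option 2: Σ r·B − C = (2·0.125·0.309) − 0.48 = -0.40275.
Option 1 has the higher net inclusive-fitness payoff.

Option 1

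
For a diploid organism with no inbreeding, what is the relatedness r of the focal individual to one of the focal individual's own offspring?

0.5

Each parent–offspring link contributes a factor of 1/2, and independent paths through distinct common ancestors add.
One parent–offspring link: r = (1/2)^1 = 1/2.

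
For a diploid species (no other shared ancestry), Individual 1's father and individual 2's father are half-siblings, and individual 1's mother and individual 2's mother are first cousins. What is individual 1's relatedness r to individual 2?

0.09375

Relatedness sums over independent paths through distinct common ancestors.
Individual 1 and individual 2 are related in two ways: half first cousins through their fathers (r = 1/16) and second cousins through their mothers (r = 1/32).
r = 1/16 + 1/32 = 0.09375.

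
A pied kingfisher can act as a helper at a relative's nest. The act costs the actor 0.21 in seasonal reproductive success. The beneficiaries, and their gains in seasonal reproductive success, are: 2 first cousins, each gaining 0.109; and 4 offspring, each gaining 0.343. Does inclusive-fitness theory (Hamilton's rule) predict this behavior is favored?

Yes

Hamilton's rule: the trait is favored when the sum of r·B over every recipient exceeds the actor's cost C.
r to a first cousin = 1/8 (first cousins share one grandparent pair — two paths of length 4: r = 2·(1/2)^4 = 1/8).
r to an offspring = 0.5 (one parent–offspring link: r = (1/2)^1 = 1/2).
Summing one r·B term per recipient: 2·0.125·0.109 + 4·0.5·0.343 = 0.71325.
0.71325 > 0.21: the indirect benefit exceeds the cost.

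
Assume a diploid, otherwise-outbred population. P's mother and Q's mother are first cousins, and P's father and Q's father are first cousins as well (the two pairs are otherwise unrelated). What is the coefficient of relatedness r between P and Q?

0.0625

With two independent routes of shared ancestry, r is the sum of the two contributions.
P and Q are related in two ways: second cousins through their mothers (r = 1/32) and second cousins through their fathers (r = 1/32).
r = 1/32 + 1/32 = 1/16 = 0.0625.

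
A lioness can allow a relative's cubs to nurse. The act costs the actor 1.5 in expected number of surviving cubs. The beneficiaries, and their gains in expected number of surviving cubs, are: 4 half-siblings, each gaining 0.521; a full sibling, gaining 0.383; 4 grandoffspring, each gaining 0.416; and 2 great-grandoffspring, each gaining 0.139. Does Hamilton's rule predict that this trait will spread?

Hamilton's rule: the trait is favored when the sum of r·B over every recipient exceeds the actor's cost C.
r to a half-sibling = 1/4 (half-sibs share one parent — one path of length 2: r = (1/2)^2 = 1/4).
r to a full sibling = 1/2 (full sibs share both parents — two paths of length 2: r = 2·(1/2)^2 = 1/2).
r to a grandoffspring = 1/4 (two parent–offspring links: r = (1/2)^2 = 1/4).
r to a great-grandoffspring = 1/8 (three parent–offspring links: r = (1/2)^3 = 1/8).
Summing one r·B term per recipient: 4·0.25·0.521 + 1·0.5·0.383 + 4·0.25·0.416 + 2·0.125·0.139 = 1.16325.
1.16325 < 1.5: the indirect benefit is less than the cost.

No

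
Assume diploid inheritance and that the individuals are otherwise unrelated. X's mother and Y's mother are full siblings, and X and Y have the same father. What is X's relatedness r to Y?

Independent pedigree routes through distinct common ancestors add.
X and Y are related in two ways: first cousins through their mothers (r = 1/8) and half-sibs through their shared father (r = 1/4).
r = 1/8 + 1/4 = 0.375.

0.375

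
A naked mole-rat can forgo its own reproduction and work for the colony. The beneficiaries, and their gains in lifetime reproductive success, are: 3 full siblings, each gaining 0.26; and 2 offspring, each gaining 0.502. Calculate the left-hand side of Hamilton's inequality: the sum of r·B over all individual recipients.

r to a full sibling = 0.5 (full sibs share both parents — two paths of length 2: r = 2·(1/2)^2 = 1/2).
r to an offspring = 0.5 (one parent–offspring link: r = (1/2)^1 = 1/2).
Summing one r·B term per recipient: 3·0.5·0.26 + 2·0.5·0.502 = 0.892.

0.892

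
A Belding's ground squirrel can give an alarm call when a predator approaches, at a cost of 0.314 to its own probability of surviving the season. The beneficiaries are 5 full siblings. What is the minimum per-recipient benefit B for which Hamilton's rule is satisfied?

r to a full sibling = 0.5 (full sibs share both parents — two paths of length 2: r = 2·(1/2)^2 = 1/2).
Hamilton's rule with n recipients of equal r: n·r·B > C, so B > C/(n·r) = 0.314/(5·0.5) = 0.1256.

0.1256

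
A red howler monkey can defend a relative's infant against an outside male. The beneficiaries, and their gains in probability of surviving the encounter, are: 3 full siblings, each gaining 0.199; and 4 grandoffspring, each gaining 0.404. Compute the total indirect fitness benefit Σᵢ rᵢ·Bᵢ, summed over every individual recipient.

0.7025

r to a full sibling = 1/2 (full sibs share both parents — two paths of length 2: r = 2·(1/2)^2 = 1/2).
r to a grandoffspring = 1/4 (two parent–offspring links: r = (1/2)^2 = 1/4).
Summing one r·B term per recipient: 3·0.5·0.199 + 4·0.25·0.404 = 0.7025.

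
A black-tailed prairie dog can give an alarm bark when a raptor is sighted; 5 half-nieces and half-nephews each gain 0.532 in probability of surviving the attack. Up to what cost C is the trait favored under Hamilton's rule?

r to a half-niece or half-nephew = 1/8 (half-aunt/uncle↔niece/nephew: one path of length 3: r = (1/2)^3 = 1/8).
Hamilton's rule: n·r·B > C, so the trait is favored while C < n·r·B = 5·0.125·0.532 = 0.3325.

0.3325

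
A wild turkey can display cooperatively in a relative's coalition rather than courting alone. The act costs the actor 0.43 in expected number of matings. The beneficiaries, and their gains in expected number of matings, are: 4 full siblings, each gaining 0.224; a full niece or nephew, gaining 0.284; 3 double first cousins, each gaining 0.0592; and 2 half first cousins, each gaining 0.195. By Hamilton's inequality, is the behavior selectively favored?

Yes

Hamilton's rule: the trait is favored when the sum of r·B over every recipient exceeds the actor's cost C.
r to a full sibling = 0.5 (full sibs share both parents — two paths of length 2: r = 2·(1/2)^2 = 1/2).
r to a full niece or nephew = 1/4 (full aunt/uncle↔niece/nephew: two paths of length 3 through the shared grandparent pair: r = 2·(1/2)^3 = 1/4).
r to a double first cousin = 1/4 (double first cousins share both grandparent pairs — four paths of length 4: r = 4·(1/2)^4 = 1/4).
r to a half first cousin = 1/16 (half first cousins share one grandparent — one path of length 4: r = (1/2)^4 = 1/16).
Summing one r·B term per recipient: 4·0.5·0.224 + 1·0.25·0.284 + 3·0.25·0.0592 + 2·0.0625·0.195 = 0.587775.
0.587775 > 0.43: the indirect benefit exceeds the cost.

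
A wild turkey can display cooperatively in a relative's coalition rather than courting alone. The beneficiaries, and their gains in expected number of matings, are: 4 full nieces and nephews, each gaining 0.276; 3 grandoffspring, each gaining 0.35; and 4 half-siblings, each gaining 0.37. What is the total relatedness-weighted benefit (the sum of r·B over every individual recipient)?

0.9085

r to a full niece or nephew = 0.25 (full aunt/uncle↔niece/nephew: two paths of length 3 through the shared grandparent pair: r = 2·(1/2)^3 = 1/4).
r to a grandoffspring = 1/4 (two parent–offspring links: r = (1/2)^2 = 1/4).
r to a half-sibling = 1/4 (half-sibs share one parent — one path of length 2: r = (1/2)^2 = 1/4).
Summing one r·B term per recipient: 4·0.25·0.276 + 3·0.25·0.35 + 4·0.25·0.37 = 0.9085.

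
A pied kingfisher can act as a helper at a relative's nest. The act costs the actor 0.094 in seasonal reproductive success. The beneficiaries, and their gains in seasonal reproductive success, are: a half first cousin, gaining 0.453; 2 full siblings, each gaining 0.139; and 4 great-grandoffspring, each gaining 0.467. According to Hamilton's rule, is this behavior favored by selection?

Hamilton's rule: the trait is favored when the sum of r·B over every recipient exceeds the actor's cost C.
r to a half first cousin = 1/16 (half first cousins share one grandparent — one path of length 4: r = (1/2)^4 = 1/16).
r to a full sibling = 1/2 (full sibs share both parents — two paths of length 2: r = 2·(1/2)^2 = 1/2).
r to a great-grandoffspring = 0.125 (three parent–offspring links: r = (1/2)^3 = 1/8).
Summing one r·B term per recipient: 1·0.0625·0.453 + 2·0.5·0.139 + 4·0.125·0.467 = 0.4008125.
0.4008125 > 0.094: the indirect benefit exceeds the cost.

Yes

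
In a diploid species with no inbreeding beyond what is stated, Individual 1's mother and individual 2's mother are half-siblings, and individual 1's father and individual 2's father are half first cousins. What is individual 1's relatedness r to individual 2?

0.078125

Wright's path rule: contributions from independent ancestry routes add.
Individual 1 and individual 2 are related in two ways: half first cousins through their mothers (r = 1/16) and half second cousins through their fathers (r = 1/64).
r = 1/16 + 1/64 = 0.078125.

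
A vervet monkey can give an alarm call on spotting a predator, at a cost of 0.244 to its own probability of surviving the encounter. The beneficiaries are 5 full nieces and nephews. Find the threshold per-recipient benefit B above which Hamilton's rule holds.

0.1952

r to a full niece or nephew = 1/4 (full aunt/uncle↔niece/nephew: two paths of length 3 through the shared grandparent pair: r = 2·(1/2)^3 = 1/4).
Hamilton's rule with n recipients of equal r: n·r·B > C, so B > C/(n·r) = 0.244/(5·0.25) = 0.1952.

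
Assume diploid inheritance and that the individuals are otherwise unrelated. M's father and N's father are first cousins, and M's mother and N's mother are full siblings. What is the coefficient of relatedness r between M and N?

0.15625

With two independent routes of shared ancestry, r is the sum of the two contributions.
M and N are related in two ways: second cousins through their fathers (r = 1/32) and first cousins through their mothers (r = 1/8).
r = 1/32 + 1/8 = 5/32 = 0.15625.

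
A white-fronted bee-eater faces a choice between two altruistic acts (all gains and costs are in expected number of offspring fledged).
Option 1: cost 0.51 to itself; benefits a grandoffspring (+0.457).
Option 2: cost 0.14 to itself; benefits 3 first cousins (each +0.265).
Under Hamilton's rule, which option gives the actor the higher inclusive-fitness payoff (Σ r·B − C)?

Option 1: r to a grandoffspring = 0.25.
Option 1: Σ r·B − C = (1·0.25·0.457) − 0.51 = -0.39575.
Option 2: r to a first cousin = 0.125.
Option 2: Σ r·B − C = (3·0.125·0.265) − 0.14 = -0.040625.
Option 2 has the higher net inclusive-fitness payoff.

Option 2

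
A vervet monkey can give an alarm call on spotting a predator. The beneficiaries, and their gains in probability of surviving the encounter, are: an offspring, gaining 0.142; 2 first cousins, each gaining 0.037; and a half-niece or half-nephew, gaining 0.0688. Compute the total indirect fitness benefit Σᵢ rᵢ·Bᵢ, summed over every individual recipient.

r to an offspring = 1/2 (one parent–offspring link: r = (1/2)^1 = 1/2).
r to a first cousin = 1/8 (first cousins share one grandparent pair — two paths of length 4: r = 2·(1/2)^4 = 1/8).
r to a half-niece or half-nephew = 1/8 (half-aunt/uncle↔niece/nephew: one path of length 3: r = (1/2)^3 = 1/8).
Summing one r·B term per recipient: 1·0.5·0.142 + 2·0.125·0.037 + 1·0.125·0.0688 = 0.08885.

0.08885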